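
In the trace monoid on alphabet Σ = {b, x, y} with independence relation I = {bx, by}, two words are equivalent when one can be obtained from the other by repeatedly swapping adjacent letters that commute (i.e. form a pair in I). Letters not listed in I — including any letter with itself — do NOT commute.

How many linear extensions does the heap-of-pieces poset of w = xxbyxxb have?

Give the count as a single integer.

0(x) covers ∅
1(x) covers 0:x
2(b) covers ∅
3(y) covers 1:x
4(x) covers 3:y
5(x) covers 4:x
6(b) covers 2:b
floor of heap: 0:x, 2:b
completions by unplaced set U, small U first (add the entries for U minus each lowest piece of U):
  |U|=1: {5}:1  {6}:1
  |U|=2: {2,6}:1  {4,5}:1  {5,6}:2
  |U|=3: {2,5,6}:3  {3,4,5}:1  {4,5,6}:3
  |U|=4: {1,3,4,5}:1  {2,4,5,6}:6  {3,4,5,6}:4
  |U|=5: {0,1,3,4,5}:1  {1,3,4,5,6}:5  {2,3,4,5,6}:10
  start at 0(x): 15
  start at 2(b): 6
sum over floor = 21

21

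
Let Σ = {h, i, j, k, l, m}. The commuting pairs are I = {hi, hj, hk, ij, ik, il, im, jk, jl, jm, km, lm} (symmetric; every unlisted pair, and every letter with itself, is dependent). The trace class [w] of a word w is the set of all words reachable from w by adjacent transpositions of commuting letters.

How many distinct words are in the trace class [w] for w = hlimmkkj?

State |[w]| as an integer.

drop 0:h onto floor
drop 1:l onto {0:h}
drop 2:i onto floor
drop 3:m onto {0:h}
drop 4:m onto {3:m}
drop 5:k onto {1:l}
drop 6:k onto {5:k}
drop 7:j onto floor
ground layer = {0:h, 2:i, 7:j}
drop-orders for the pieces not yet dropped (sum over which currently-grounded one goes next):
  1 to go: {2} 1  {4} 1  {6} 1  {7} 1
  2 to go: {2,4} 2  {2,6} 2  {2,7} 2  {3,4} 1  {4,6} 2  {4,7} 2  {5,6} 1  {6,7} 2
  3 to go: {1,5,6} 1  {2,3,4} 3  {2,4,6} 6  {2,4,7} 6  {2,5,6} 3  {2,6,7} 6  {3,4,6} 3  {3,4,7} 3  {4,5,6} 3  {4,6,7} 6  {5,6,7} 3
  4 to go: {1,2,5,6} 4  {1,4,5,6} 4  {1,5,6,7} 4  {2,3,4,6} 12  {2,3,4,7} 12  {2,4,5,6} 12  {2,4,6,7} 24  {2,5,6,7} 12  {3,4,5,6} 6  {3,4,6,7} 12  {4,5,6,7} 12
  5 to go: {1,2,4,5,6} 20  {1,2,5,6,7} 20  {1,3,4,5,6} 10  {1,4,5,6,7} 20  {2,3,4,5,6} 30  {2,3,4,6,7} 60  {2,4,5,6,7} 60  {3,4,5,6,7} 30
  6 to go: {0,1,3,4,5,6} 10  {1,2,3,4,5,6} 60  {1,2,4,5,6,7} 120  {1,3,4,5,6,7} 60  {2,3,4,5,6,7} 180
  if 0:h drops first: 420 orders
  if 2:i drops first: 70 orders
  if 7:j drops first: 70 orders
heap linearizations: 560

560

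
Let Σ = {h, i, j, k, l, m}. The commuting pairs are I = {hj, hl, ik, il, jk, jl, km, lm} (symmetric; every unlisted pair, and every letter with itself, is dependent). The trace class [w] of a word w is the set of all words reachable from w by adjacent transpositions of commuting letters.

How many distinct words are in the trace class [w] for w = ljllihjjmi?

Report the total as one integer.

360

#0=l has no predecessor
#1=j has no predecessor
#2=l depends on [0:l]
#3=l depends on [2:l]
#4=i depends on [1:j]
#5=h depends on [4:i]
#6=j depends on [4:i]
#7=j depends on [6:j]
#8=m depends on [5:h, 7:j]
#9=i depends on [8:m]
sources: [0:l, 1:j]
N(rest) = Σ N(rest − s) over sources s of rest; N(one piece) = 1:
  size 1 → [3]=1  [9]=1
  size 2 → [2,3]=1  [3,9]=2  [8,9]=1
  size 3 → [0,2,3]=1  [2,3,9]=3  [3,8,9]=3  [5,8,9]=1  [7,8,9]=1
  size 4 → [0,2,3,9]=4  [2,3,8,9]=6  [3,5,8,9]=4  [3,7,8,9]=4  [5,7,8,9]=2  [6,7,8,9]=1
  size 5 → [0,2,3,8,9]=10  [2,3,5,8,9]=10  [2,3,7,8,9]=10  [3,5,7,8,9]=10  [3,6,7,8,9]=5  [5,6,7,8,9]=3
  size 6 → [0,2,3,5,8,9]=20  [0,2,3,7,8,9]=20  [2,3,5,7,8,9]=30  [2,3,6,7,8,9]=15  [3,5,6,7,8,9]=18  [4,5,6,7,8,9]=3
  size 7 → [0,2,3,5,7,8,9]=70  [0,2,3,6,7,8,9]=35  [1,4,5,6,7,8,9]=3  [2,3,5,6,7,8,9]=63  [3,4,5,6,7,8,9]=21
  size 8 → [0,2,3,5,6,7,8,9]=168  [1,3,4,5,6,7,8,9]=24  [2,3,4,5,6,7,8,9]=84
  first=0(l) contributes 108
  first=1(j) contributes 252
|[w]| = 360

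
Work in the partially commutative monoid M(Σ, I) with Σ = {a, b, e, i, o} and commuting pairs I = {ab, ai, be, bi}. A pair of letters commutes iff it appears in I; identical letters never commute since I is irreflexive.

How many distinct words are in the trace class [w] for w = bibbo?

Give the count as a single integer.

piece 0:b — minimal
piece 1:i — minimal
piece 2:b rests on {0:b}
piece 3:b rests on {2:b}
piece 4:o rests on {1:i, 3:b}
minimal pieces: {0:b, 1:i}
ways to finish when only these pieces remain (= sum over removing one remaining piece with nothing left below it):
  1 left: {4}→1
  2 left: {1,4}→1  {3,4}→1
  3 left: {1,3,4}→2  {2,3,4}→1
  placing 0:b first → 3 extensions
  placing 1:i first → 1 extensions
total linear extensions = 4

4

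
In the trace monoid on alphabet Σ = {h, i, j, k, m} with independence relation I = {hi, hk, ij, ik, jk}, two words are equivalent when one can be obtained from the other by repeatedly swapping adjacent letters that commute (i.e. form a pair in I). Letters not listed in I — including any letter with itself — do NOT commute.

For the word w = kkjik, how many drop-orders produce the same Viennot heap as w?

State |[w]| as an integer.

piece 0:k — minimal
piece 1:k rests on {0:k}
piece 2:j — minimal
piece 3:i — minimal
piece 4:k rests on {1:k}
minimal pieces: {0:k, 2:j, 3:i}
ways to finish when only these pieces remain (= sum over removing one remaining piece with nothing left below it):
  1 left: {2}→1  {3}→1  {4}→1
  2 left: {1,4}→1  {2,3}→2  {2,4}→2  {3,4}→2
  3 left: {0,1,4}→1  {1,2,4}→3  {1,3,4}→3  {2,3,4}→6
  placing 0:k first → 12 extensions
  placing 2:j first → 4 extensions
  placing 3:i first → 4 extensions
total linear extensions = 20

20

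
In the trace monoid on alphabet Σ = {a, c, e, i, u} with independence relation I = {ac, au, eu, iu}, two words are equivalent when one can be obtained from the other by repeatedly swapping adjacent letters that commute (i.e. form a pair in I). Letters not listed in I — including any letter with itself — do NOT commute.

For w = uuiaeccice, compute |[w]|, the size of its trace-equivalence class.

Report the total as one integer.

10

0(u) covers ∅
1(u) covers 0:u
2(i) covers ∅
3(a) covers 2:i
4(e) covers 3:a
5(c) covers 1:u, 4:e
6(c) covers 5:c
7(i) covers 6:c
8(c) covers 7:i
9(e) covers 8:c
floor of heap: 0:u, 2:i
completions by unplaced set U, small U first (add the entries for U minus each lowest piece of U):
  |U|=1: {9}:1
  |U|=2: {8,9}:1
  |U|=3: {7,8,9}:1
  |U|=4: {6,7,8,9}:1
  |U|=5: {5,6,7,8,9}:1
  |U|=6: {1,5,6,7,8,9}:1  {4,5,6,7,8,9}:1
  |U|=7: {0,1,5,6,7,8,9}:1  {1,4,5,6,7,8,9}:2  {3,4,5,6,7,8,9}:1
  |U|=8: {0,1,4,5,6,7,8,9}:3  {1,3,4,5,6,7,8,9}:3  {2,3,4,5,6,7,8,9}:1
  start at 0(u): 4
  start at 2(i): 6
sum over floor = 10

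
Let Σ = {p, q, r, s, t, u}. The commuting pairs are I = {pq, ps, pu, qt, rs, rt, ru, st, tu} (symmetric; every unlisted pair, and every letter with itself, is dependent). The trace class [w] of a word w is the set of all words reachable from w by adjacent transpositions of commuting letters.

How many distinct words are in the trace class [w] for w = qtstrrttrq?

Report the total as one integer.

840

#0=q has no predecessor
#1=t has no predecessor
#2=s depends on [0:q]
#3=t depends on [1:t]
#4=r depends on [0:q]
#5=r depends on [4:r]
#6=t depends on [3:t]
#7=t depends on [6:t]
#8=r depends on [5:r]
#9=q depends on [2:s, 8:r]
sources: [0:q, 1:t]
N(rest) = Σ N(rest − s) over sources s of rest; N(one piece) = 1:
  size 1 → [7]=1  [9]=1
  size 2 → [2,9]=1  [6,7]=1  [7,9]=2  [8,9]=1
  size 3 → [2,7,9]=3  [2,8,9]=2  [3,6,7]=1  [5,8,9]=1  [6,7,9]=3  [7,8,9]=3
  size 4 → [1,3,6,7]=1  [2,5,8,9]=3  [2,6,7,9]=6  [2,7,8,9]=8  [3,6,7,9]=4  [4,5,8,9]=1  [5,7,8,9]=4  [6,7,8,9]=6
  size 5 → [1,3,6,7,9]=5  [2,3,6,7,9]=10  [2,4,5,8,9]=4  [2,5,7,8,9]=15  [2,6,7,8,9]=20  [3,6,7,8,9]=10  [4,5,7,8,9]=5  [5,6,7,8,9]=10
  size 6 → [0,2,4,5,8,9]=4  [1,2,3,6,7,9]=15  [1,3,6,7,8,9]=15  [2,3,6,7,8,9]=40  [2,4,5,7,8,9]=24  [2,5,6,7,8,9]=45  [3,5,6,7,8,9]=20  [4,5,6,7,8,9]=15
  size 7 → [0,2,4,5,7,8,9]=28  [1,2,3,6,7,8,9]=70  [1,3,5,6,7,8,9]=35  [2,3,5,6,7,8,9]=105  [2,4,5,6,7,8,9]=84  [3,4,5,6,7,8,9]=35
  size 8 → [0,2,4,5,6,7,8,9]=112  [1,2,3,5,6,7,8,9]=210  [1,3,4,5,6,7,8,9]=70  [2,3,4,5,6,7,8,9]=224
  first=0(q) contributes 504
  first=1(t) contributes 336
|[w]| = 840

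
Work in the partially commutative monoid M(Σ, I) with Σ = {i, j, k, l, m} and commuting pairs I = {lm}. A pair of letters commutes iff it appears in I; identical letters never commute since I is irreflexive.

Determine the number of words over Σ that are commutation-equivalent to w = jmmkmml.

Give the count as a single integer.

0(j) covers ∅
1(m) covers 0:j
2(m) covers 1:m
3(k) covers 2:m
4(m) covers 3:k
5(m) covers 4:m
6(l) covers 3:k
floor of heap: 0:j
completions by unplaced set U, small U first (add the entries for U minus each lowest piece of U):
  |U|=1: {5}:1  {6}:1
  |U|=2: {4,5}:1  {5,6}:2
  |U|=3: {4,5,6}:3
  |U|=4: {3,4,5,6}:3
  |U|=5: {2,3,4,5,6}:3
  start at 0(j): 3

3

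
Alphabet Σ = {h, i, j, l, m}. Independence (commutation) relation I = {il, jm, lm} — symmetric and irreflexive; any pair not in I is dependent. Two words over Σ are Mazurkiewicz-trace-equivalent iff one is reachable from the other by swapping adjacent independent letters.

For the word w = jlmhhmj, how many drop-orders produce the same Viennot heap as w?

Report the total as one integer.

drop 0:j onto floor
drop 1:l onto {0:j}
drop 2:m onto floor
drop 3:h onto {1:l, 2:m}
drop 4:h onto {3:h}
drop 5:m onto {4:h}
drop 6:j onto {4:h}
ground layer = {0:j, 2:m}
drop-orders for the pieces not yet dropped (sum over which currently-grounded one goes next):
  1 to go: {5} 1  {6} 1
  2 to go: {5,6} 2
  3 to go: {4,5,6} 2
  4 to go: {3,4,5,6} 2
  5 to go: {1,3,4,5,6} 2  {2,3,4,5,6} 2
  if 0:j drops first: 4 orders
  if 2:m drops first: 2 orders
heap linearizations: 6

6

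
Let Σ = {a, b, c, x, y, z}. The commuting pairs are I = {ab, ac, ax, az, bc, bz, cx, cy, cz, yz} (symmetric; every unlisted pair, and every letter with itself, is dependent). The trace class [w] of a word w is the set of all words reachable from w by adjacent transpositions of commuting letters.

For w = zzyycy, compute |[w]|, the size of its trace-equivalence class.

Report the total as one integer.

60

drop 0:z onto floor
drop 1:z onto {0:z}
drop 2:y onto floor
drop 3:y onto {2:y}
drop 4:c onto floor
drop 5:y onto {3:y}
ground layer = {0:z, 2:y, 4:c}
drop-orders for the pieces not yet dropped (sum over which currently-grounded one goes next):
  1 to go: {1} 1  {4} 1  {5} 1
  2 to go: {0,1} 1  {1,4} 2  {1,5} 2  {3,5} 1  {4,5} 2
  3 to go: {0,1,4} 3  {0,1,5} 3  {1,3,5} 3  {1,4,5} 6  {2,3,5} 1  {3,4,5} 3
  4 to go: {0,1,3,5} 6  {0,1,4,5} 12  {1,2,3,5} 4  {1,3,4,5} 12  {2,3,4,5} 4
  if 0:z drops first: 20 orders
  if 2:y drops first: 30 orders
  if 4:c drops first: 10 orders
heap linearizations: 60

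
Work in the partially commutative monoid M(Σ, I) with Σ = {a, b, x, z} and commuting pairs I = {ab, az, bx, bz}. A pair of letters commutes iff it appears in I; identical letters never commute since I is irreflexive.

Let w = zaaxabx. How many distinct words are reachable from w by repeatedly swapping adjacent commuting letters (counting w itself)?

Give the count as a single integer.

piece 0:z — minimal
piece 1:a — minimal
piece 2:a rests on {1:a}
piece 3:x rests on {0:z, 2:a}
piece 4:a rests on {3:x}
piece 5:b — minimal
piece 6:x rests on {4:a}
minimal pieces: {0:z, 1:a, 5:b}
ways to finish when only these pieces remain (= sum over removing one remaining piece with nothing left below it):
  1 left: {5}→1  {6}→1
  2 left: {4,6}→1  {5,6}→2
  3 left: {3,4,6}→1  {4,5,6}→3
  4 left: {0,3,4,6}→1  {2,3,4,6}→1  {3,4,5,6}→4
  5 left: {0,2,3,4,6}→2  {0,3,4,5,6}→5  {1,2,3,4,6}→1  {2,3,4,5,6}→5
  placing 0:z first → 6 extensions
  placing 1:a first → 12 extensions
  placing 5:b first → 3 extensions
total linear extensions = 21

21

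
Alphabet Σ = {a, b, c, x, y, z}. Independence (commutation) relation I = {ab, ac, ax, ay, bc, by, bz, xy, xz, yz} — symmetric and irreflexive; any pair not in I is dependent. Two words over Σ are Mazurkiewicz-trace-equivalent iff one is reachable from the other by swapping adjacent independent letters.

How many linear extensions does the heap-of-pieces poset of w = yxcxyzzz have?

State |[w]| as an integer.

40

piece 0:y — minimal
piece 1:x — minimal
piece 2:c rests on {0:y, 1:x}
piece 3:x rests on {2:c}
piece 4:y rests on {2:c}
piece 5:z rests on {2:c}
piece 6:z rests on {5:z}
piece 7:z rests on {6:z}
minimal pieces: {0:y, 1:x}
ways to finish when only these pieces remain (= sum over removing one remaining piece with nothing left below it):
  1 left: {3}→1  {4}→1  {7}→1
  2 left: {3,4}→2  {3,7}→2  {4,7}→2  {6,7}→1
  3 left: {3,4,7}→6  {3,6,7}→3  {4,6,7}→3  {5,6,7}→1
  4 left: {3,4,6,7}→12  {3,5,6,7}→4  {4,5,6,7}→4
  5 left: {3,4,5,6,7}→20
  6 left: {2,3,4,5,6,7}→20
  placing 0:y first → 20 extensions
  placing 1:x first → 20 extensions
total linear extensions = 40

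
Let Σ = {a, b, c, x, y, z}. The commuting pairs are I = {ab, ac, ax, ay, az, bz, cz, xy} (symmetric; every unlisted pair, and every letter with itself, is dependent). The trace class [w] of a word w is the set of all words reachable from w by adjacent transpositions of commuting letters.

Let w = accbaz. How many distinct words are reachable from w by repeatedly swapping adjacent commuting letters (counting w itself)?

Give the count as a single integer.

drop 0:a onto floor
drop 1:c onto floor
drop 2:c onto {1:c}
drop 3:b onto {2:c}
drop 4:a onto {0:a}
drop 5:z onto floor
ground layer = {0:a, 1:c, 5:z}
drop-orders for the pieces not yet dropped (sum over which currently-grounded one goes next):
  1 to go: {3} 1  {4} 1  {5} 1
  2 to go: {0,4} 1  {2,3} 1  {3,4} 2  {3,5} 2  {4,5} 2
  3 to go: {0,3,4} 3  {0,4,5} 3  {1,2,3} 1  {2,3,4} 3  {2,3,5} 3  {3,4,5} 6
  4 to go: {0,2,3,4} 6  {0,3,4,5} 12  {1,2,3,4} 4  {1,2,3,5} 4  {2,3,4,5} 12
  if 0:a drops first: 20 orders
  if 1:c drops first: 30 orders
  if 5:z drops first: 10 orders
heap linearizations: 60

60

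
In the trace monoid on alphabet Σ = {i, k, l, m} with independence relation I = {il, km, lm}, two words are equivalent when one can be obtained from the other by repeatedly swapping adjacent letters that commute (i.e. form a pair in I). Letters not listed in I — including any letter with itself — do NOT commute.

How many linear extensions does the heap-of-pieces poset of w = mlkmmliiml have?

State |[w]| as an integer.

#0=m has no predecessor
#1=l has no predecessor
#2=k depends on [1:l]
#3=m depends on [0:m]
#4=m depends on [3:m]
#5=l depends on [2:k]
#6=i depends on [2:k, 4:m]
#7=i depends on [6:i]
#8=m depends on [7:i]
#9=l depends on [5:l]
sources: [0:m, 1:l]
N(rest) = Σ N(rest − s) over sources s of rest; N(one piece) = 1:
  size 1 → [8]=1  [9]=1
  size 2 → [5,9]=1  [7,8]=1  [8,9]=2
  size 3 → [5,8,9]=3  [6,7,8]=1  [7,8,9]=3
  size 4 → [4,6,7,8]=1  [5,7,8,9]=6  [6,7,8,9]=4
  size 5 → [3,4,6,7,8]=1  [4,6,7,8,9]=5  [5,6,7,8,9]=10
  size 6 → [0,3,4,6,7,8]=1  [2,5,6,7,8,9]=10  [3,4,6,7,8,9]=6  [4,5,6,7,8,9]=15
  size 7 → [0,3,4,6,7,8,9]=7  [1,2,5,6,7,8,9]=10  [2,4,5,6,7,8,9]=25  [3,4,5,6,7,8,9]=21
  size 8 → [0,3,4,5,6,7,8,9]=28  [1,2,4,5,6,7,8,9]=35  [2,3,4,5,6,7,8,9]=46
  first=0(m) contributes 81
  first=1(l) contributes 74
|[w]| = 155

155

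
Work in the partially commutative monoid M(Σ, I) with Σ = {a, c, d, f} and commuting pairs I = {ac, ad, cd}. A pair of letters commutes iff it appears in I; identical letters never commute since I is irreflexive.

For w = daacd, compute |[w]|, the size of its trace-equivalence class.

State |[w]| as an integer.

30

0(d) covers ∅
1(a) covers ∅
2(a) covers 1:a
3(c) covers ∅
4(d) covers 0:d
floor of heap: 0:d, 1:a, 3:c
completions by unplaced set U, small U first (add the entries for U minus each lowest piece of U):
  |U|=1: {2}:1  {3}:1  {4}:1
  |U|=2: {0,4}:1  {1,2}:1  {2,3}:2  {2,4}:2  {3,4}:2
  |U|=3: {0,2,4}:3  {0,3,4}:3  {1,2,3}:3  {1,2,4}:3  {2,3,4}:6
  start at 0(d): 12
  start at 1(a): 12
  start at 3(c): 6
sum over floor = 30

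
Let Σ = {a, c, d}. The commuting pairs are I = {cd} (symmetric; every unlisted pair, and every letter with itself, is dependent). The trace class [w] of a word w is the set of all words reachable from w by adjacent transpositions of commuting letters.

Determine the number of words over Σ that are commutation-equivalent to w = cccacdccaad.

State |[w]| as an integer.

4

piece 0:c — minimal
piece 1:c rests on {0:c}
piece 2:c rests on {1:c}
piece 3:a rests on {2:c}
piece 4:c rests on {3:a}
piece 5:d rests on {3:a}
piece 6:c rests on {4:c}
piece 7:c rests on {6:c}
piece 8:a rests on {5:d, 7:c}
piece 9:a rests on {8:a}
piece 10:d rests on {9:a}
minimal pieces: {0:c}
ways to finish when only these pieces remain (= sum over removing one remaining piece with nothing left below it):
  1 left: {10}→1
  2 left: {9,10}→1
  3 left: {8,9,10}→1
  4 left: {5,8,9,10}→1  {7,8,9,10}→1
  5 left: {5,7,8,9,10}→2  {6,7,8,9,10}→1
  6 left: {4,6,7,8,9,10}→1  {5,6,7,8,9,10}→3
  7 left: {4,5,6,7,8,9,10}→4
  8 left: {3,4,5,6,7,8,9,10}→4
  9 left: {2,3,4,5,6,7,8,9,10}→4
  placing 0:c first → 4 extensions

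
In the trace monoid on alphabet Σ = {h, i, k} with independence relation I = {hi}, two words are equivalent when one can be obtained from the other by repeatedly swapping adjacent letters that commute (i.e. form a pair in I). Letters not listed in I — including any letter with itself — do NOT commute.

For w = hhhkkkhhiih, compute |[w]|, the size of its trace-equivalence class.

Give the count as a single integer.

drop 0:h onto floor
drop 1:h onto {0:h}
drop 2:h onto {1:h}
drop 3:k onto {2:h}
drop 4:k onto {3:k}
drop 5:k onto {4:k}
drop 6:h onto {5:k}
drop 7:h onto {6:h}
drop 8:i onto {5:k}
drop 9:i onto {8:i}
drop 10:h onto {7:h}
ground layer = {0:h}
drop-orders for the pieces not yet dropped (sum over which currently-grounded one goes next):
  1 to go: {9} 1  {10} 1
  2 to go: {7,10} 1  {8,9} 1  {9,10} 2
  3 to go: {6,7,10} 1  {7,9,10} 3  {8,9,10} 3
  4 to go: {6,7,9,10} 4  {7,8,9,10} 6
  5 to go: {6,7,8,9,10} 10
  6 to go: {5,6,7,8,9,10} 10
  7 to go: {4,5,6,7,8,9,10} 10
  8 to go: {3,4,5,6,7,8,9,10} 10
  9 to go: {2,3,4,5,6,7,8,9,10} 10
  if 0:h drops first: 10 orders

10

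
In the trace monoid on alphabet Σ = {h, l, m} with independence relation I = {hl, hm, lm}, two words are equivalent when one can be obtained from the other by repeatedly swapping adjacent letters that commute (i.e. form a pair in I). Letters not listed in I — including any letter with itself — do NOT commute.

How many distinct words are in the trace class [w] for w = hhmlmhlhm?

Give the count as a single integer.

1260

0(h) covers ∅
1(h) covers 0:h
2(m) covers ∅
3(l) covers ∅
4(m) covers 2:m
5(h) covers 1:h
6(l) covers 3:l
7(h) covers 5:h
8(m) covers 4:m
floor of heap: 0:h, 2:m, 3:l
completions by unplaced set U, small U first (add the entries for U minus each lowest piece of U):
  |U|=1: {6}:1  {7}:1  {8}:1
  |U|=2: {3,6}:1  {4,8}:1  {5,7}:1  {6,7}:2  {6,8}:2  {7,8}:2
  |U|=3: {1,5,7}:1  {2,4,8}:1  {3,6,7}:3  {3,6,8}:3  {4,6,8}:3  {4,7,8}:3  {5,6,7}:3  {5,7,8}:3  {6,7,8}:6
  |U|=4: {0,1,5,7}:1  {1,5,6,7}:4  {1,5,7,8}:4  {2,4,6,8}:4  {2,4,7,8}:4  {3,4,6,8}:6  {3,5,6,7}:6  {3,6,7,8}:12  {4,5,7,8}:6  {4,6,7,8}:12  {5,6,7,8}:12
  |U|=5: {0,1,5,6,7}:5  {0,1,5,7,8}:5  {1,3,5,6,7}:10  {1,4,5,7,8}:10  {1,5,6,7,8}:20  {2,3,4,6,8}:10  {2,4,5,7,8}:10  {2,4,6,7,8}:20  {3,4,6,7,8}:30  {3,5,6,7,8}:30  {4,5,6,7,8}:30
  |U|=6: {0,1,3,5,6,7}:15  {0,1,4,5,7,8}:15  {0,1,5,6,7,8}:30  {1,2,4,5,7,8}:20  {1,3,5,6,7,8}:60  {1,4,5,6,7,8}:60  {2,3,4,6,7,8}:60  {2,4,5,6,7,8}:60  {3,4,5,6,7,8}:90
  |U|=7: {0,1,2,4,5,7,8}:35  {0,1,3,5,6,7,8}:105  {0,1,4,5,6,7,8}:105  {1,2,4,5,6,7,8}:140  {1,3,4,5,6,7,8}:210  {2,3,4,5,6,7,8}:210
  start at 0(h): 560
  start at 2(m): 420
  start at 3(l): 280
sum over floor = 1260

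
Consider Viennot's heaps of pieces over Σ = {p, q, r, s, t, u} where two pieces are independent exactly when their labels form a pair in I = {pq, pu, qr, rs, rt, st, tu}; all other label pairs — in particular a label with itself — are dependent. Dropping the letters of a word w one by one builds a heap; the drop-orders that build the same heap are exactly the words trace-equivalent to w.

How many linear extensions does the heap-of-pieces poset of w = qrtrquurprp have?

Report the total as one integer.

piece 0:q — minimal
piece 1:r — minimal
piece 2:t rests on {0:q}
piece 3:r rests on {1:r}
piece 4:q rests on {2:t}
piece 5:u rests on {3:r, 4:q}
piece 6:u rests on {5:u}
piece 7:r rests on {6:u}
piece 8:p rests on {7:r}
piece 9:r rests on {8:p}
piece 10:p rests on {9:r}
minimal pieces: {0:q, 1:r}
ways to finish when only these pieces remain (= sum over removing one remaining piece with nothing left below it):
  1 left: {10}→1
  2 left: {9,10}→1
  3 left: {8,9,10}→1
  4 left: {7,8,9,10}→1
  5 left: {6,7,8,9,10}→1
  6 left: {5,6,7,8,9,10}→1
  7 left: {3,5,6,7,8,9,10}→1  {4,5,6,7,8,9,10}→1
  8 left: {1,3,5,6,7,8,9,10}→1  {2,4,5,6,7,8,9,10}→1  {3,4,5,6,7,8,9,10}→2
  9 left: {0,2,4,5,6,7,8,9,10}→1  {1,3,4,5,6,7,8,9,10}→3  {2,3,4,5,6,7,8,9,10}→3
  placing 0:q first → 6 extensions
  placing 1:r first → 4 extensions
total linear extensions = 10

10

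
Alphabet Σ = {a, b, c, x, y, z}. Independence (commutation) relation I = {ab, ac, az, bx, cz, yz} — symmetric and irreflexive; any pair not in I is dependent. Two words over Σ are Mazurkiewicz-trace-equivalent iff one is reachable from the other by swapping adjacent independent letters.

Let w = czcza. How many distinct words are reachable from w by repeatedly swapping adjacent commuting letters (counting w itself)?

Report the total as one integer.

#0=c has no predecessor
#1=z has no predecessor
#2=c depends on [0:c]
#3=z depends on [1:z]
#4=a has no predecessor
sources: [0:c, 1:z, 4:a]
N(rest) = Σ N(rest − s) over sources s of rest; N(one piece) = 1:
  size 1 → [2]=1  [3]=1  [4]=1
  size 2 → [0,2]=1  [1,3]=1  [2,3]=2  [2,4]=2  [3,4]=2
  size 3 → [0,2,3]=3  [0,2,4]=3  [1,2,3]=3  [1,3,4]=3  [2,3,4]=6
  first=0(c) contributes 12
  first=1(z) contributes 12
  first=4(a) contributes 6
|[w]| = 30

30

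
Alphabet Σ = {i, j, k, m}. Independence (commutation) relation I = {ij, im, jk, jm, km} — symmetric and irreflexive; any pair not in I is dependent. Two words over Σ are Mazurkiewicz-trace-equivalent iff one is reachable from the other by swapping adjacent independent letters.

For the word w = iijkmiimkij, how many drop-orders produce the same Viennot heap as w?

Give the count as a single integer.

piece 0:i — minimal
piece 1:i rests on {0:i}
piece 2:j — minimal
piece 3:k rests on {1:i}
piece 4:m — minimal
piece 5:i rests on {3:k}
piece 6:i rests on {5:i}
piece 7:m rests on {4:m}
piece 8:k rests on {6:i}
piece 9:i rests on {8:k}
piece 10:j rests on {2:j}
minimal pieces: {0:i, 2:j, 4:m}
ways to finish when only these pieces remain (= sum over removing one remaining piece with nothing left below it):
  1 left: {7}→1  {9}→1  {10}→1
  2 left: {2,10}→1  {4,7}→1  {7,9}→2  {7,10}→2  {8,9}→1  {9,10}→2
  3 left: {2,7,10}→3  {2,9,10}→3  {4,7,9}→3  {4,7,10}→3  {6,8,9}→1  {7,8,9}→3  {7,9,10}→6  {8,9,10}→3
  4 left: {2,4,7,10}→6  {2,7,9,10}→12  {2,8,9,10}→6  {4,7,8,9}→6  {4,7,9,10}→12  {5,6,8,9}→1  {6,7,8,9}→4  {6,8,9,10}→4  {7,8,9,10}→12
  5 left: {2,4,7,9,10}→30  {2,6,8,9,10}→10  {2,7,8,9,10}→30  {3,5,6,8,9}→1  {4,6,7,8,9}→10  {4,7,8,9,10}→30  {5,6,7,8,9}→5  {5,6,8,9,10}→5  {6,7,8,9,10}→20
  6 left: {1,3,5,6,8,9}→1  {2,4,7,8,9,10}→90  {2,5,6,8,9,10}→15  {2,6,7,8,9,10}→60  {3,5,6,7,8,9}→6  {3,5,6,8,9,10}→6  {4,5,6,7,8,9}→15  {4,6,7,8,9,10}→60  {5,6,7,8,9,10}→30
  7 left: {0,1,3,5,6,8,9}→1  {1,3,5,6,7,8,9}→7  {1,3,5,6,8,9,10}→7  {2,3,5,6,8,9,10}→21  {2,4,6,7,8,9,10}→210  {2,5,6,7,8,9,10}→105  {3,4,5,6,7,8,9}→21  {3,5,6,7,8,9,10}→42  {4,5,6,7,8,9,10}→105
  8 left: {0,1,3,5,6,7,8,9}→8  {0,1,3,5,6,8,9,10}→8  {1,2,3,5,6,8,9,10}→28  {1,3,4,5,6,7,8,9}→28  {1,3,5,6,7,8,9,10}→56  {2,3,5,6,7,8,9,10}→168  {2,4,5,6,7,8,9,10}→420  {3,4,5,6,7,8,9,10}→168
  9 left: {0,1,2,3,5,6,8,9,10}→36  {0,1,3,4,5,6,7,8,9}→36  {0,1,3,5,6,7,8,9,10}→72  {1,2,3,5,6,7,8,9,10}→252  {1,3,4,5,6,7,8,9,10}→252  {2,3,4,5,6,7,8,9,10}→756
  placing 0:i first → 1260 extensions
  placing 2:j first → 360 extensions
  placing 4:m first → 360 extensions
total linear extensions = 1980

1980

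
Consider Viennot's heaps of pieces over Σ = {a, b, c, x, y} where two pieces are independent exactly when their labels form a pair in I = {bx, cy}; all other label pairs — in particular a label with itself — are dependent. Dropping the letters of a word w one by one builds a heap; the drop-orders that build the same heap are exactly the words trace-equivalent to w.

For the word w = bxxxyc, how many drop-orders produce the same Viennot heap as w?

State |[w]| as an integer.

8

0(b) covers ∅
1(x) covers ∅
2(x) covers 1:x
3(x) covers 2:x
4(y) covers 0:b, 3:x
5(c) covers 0:b, 3:x
floor of heap: 0:b, 1:x
completions by unplaced set U, small U first (add the entries for U minus each lowest piece of U):
  |U|=1: {4}:1  {5}:1
  |U|=2: {4,5}:2
  |U|=3: {0,4,5}:2  {3,4,5}:2
  |U|=4: {0,3,4,5}:4  {2,3,4,5}:2
  start at 0(b): 2
  start at 1(x): 6
sum over floor = 8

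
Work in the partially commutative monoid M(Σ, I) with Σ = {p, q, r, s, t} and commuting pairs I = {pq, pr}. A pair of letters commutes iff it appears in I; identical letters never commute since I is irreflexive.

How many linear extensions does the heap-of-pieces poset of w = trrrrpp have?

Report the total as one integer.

piece 0:t — minimal
piece 1:r rests on {0:t}
piece 2:r rests on {1:r}
piece 3:r rests on {2:r}
piece 4:r rests on {3:r}
piece 5:p rests on {0:t}
piece 6:p rests on {5:p}
minimal pieces: {0:t}
ways to finish when only these pieces remain (= sum over removing one remaining piece with nothing left below it):
  1 left: {4}→1  {6}→1
  2 left: {3,4}→1  {4,6}→2  {5,6}→1
  3 left: {2,3,4}→1  {3,4,6}→3  {4,5,6}→3
  4 left: {1,2,3,4}→1  {2,3,4,6}→4  {3,4,5,6}→6
  5 left: {1,2,3,4,6}→5  {2,3,4,5,6}→10
  placing 0:t first → 15 extensions

15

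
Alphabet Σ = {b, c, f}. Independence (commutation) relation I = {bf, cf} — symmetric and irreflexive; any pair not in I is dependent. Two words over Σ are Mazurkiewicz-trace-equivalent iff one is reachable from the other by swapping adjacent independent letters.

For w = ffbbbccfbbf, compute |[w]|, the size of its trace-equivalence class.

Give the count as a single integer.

330

#0=f has no predecessor
#1=f depends on [0:f]
#2=b has no predecessor
#3=b depends on [2:b]
#4=b depends on [3:b]
#5=c depends on [4:b]
#6=c depends on [5:c]
#7=f depends on [1:f]
#8=b depends on [6:c]
#9=b depends on [8:b]
#10=f depends on [7:f]
sources: [0:f, 2:b]
N(rest) = Σ N(rest − s) over sources s of rest; N(one piece) = 1:
  size 1 → [9]=1  [10]=1
  size 2 → [7,10]=1  [8,9]=1  [9,10]=2
  size 3 → [1,7,10]=1  [6,8,9]=1  [7,9,10]=3  [8,9,10]=3
  size 4 → [0,1,7,10]=1  [1,7,9,10]=4  [5,6,8,9]=1  [6,8,9,10]=4  [7,8,9,10]=6
  size 5 → [0,1,7,9,10]=5  [1,7,8,9,10]=10  [4,5,6,8,9]=1  [5,6,8,9,10]=5  [6,7,8,9,10]=10
  size 6 → [0,1,7,8,9,10]=15  [1,6,7,8,9,10]=20  [3,4,5,6,8,9]=1  [4,5,6,8,9,10]=6  [5,6,7,8,9,10]=15
  size 7 → [0,1,6,7,8,9,10]=35  [1,5,6,7,8,9,10]=35  [2,3,4,5,6,8,9]=1  [3,4,5,6,8,9,10]=7  [4,5,6,7,8,9,10]=21
  size 8 → [0,1,5,6,7,8,9,10]=70  [1,4,5,6,7,8,9,10]=56  [2,3,4,5,6,8,9,10]=8  [3,4,5,6,7,8,9,10]=28
  size 9 → [0,1,4,5,6,7,8,9,10]=126  [1,3,4,5,6,7,8,9,10]=84  [2,3,4,5,6,7,8,9,10]=36
  first=0(f) contributes 120
  first=2(b) contributes 210
|[w]| = 330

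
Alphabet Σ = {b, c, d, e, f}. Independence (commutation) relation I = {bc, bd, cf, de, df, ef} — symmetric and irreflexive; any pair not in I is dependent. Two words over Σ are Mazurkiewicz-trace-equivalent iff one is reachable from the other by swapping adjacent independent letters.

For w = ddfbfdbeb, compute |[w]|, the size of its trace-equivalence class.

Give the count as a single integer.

84

0(d) covers ∅
1(d) covers 0:d
2(f) covers ∅
3(b) covers 2:f
4(f) covers 3:b
5(d) covers 1:d
6(b) covers 4:f
7(e) covers 6:b
8(b) covers 7:e
floor of heap: 0:d, 2:f
completions by unplaced set U, small U first (add the entries for U minus each lowest piece of U):
  |U|=1: {5}:1  {8}:1
  |U|=2: {1,5}:1  {5,8}:2  {7,8}:1
  |U|=3: {0,1,5}:1  {1,5,8}:3  {5,7,8}:3  {6,7,8}:1
  |U|=4: {0,1,5,8}:4  {1,5,7,8}:6  {4,6,7,8}:1  {5,6,7,8}:4
  |U|=5: {0,1,5,7,8}:10  {1,5,6,7,8}:10  {3,4,6,7,8}:1  {4,5,6,7,8}:5
  |U|=6: {0,1,5,6,7,8}:20  {1,4,5,6,7,8}:15  {2,3,4,6,7,8}:1  {3,4,5,6,7,8}:6
  |U|=7: {0,1,4,5,6,7,8}:35  {1,3,4,5,6,7,8}:21  {2,3,4,5,6,7,8}:7
  start at 0(d): 28
  start at 2(f): 56
sum over floor = 84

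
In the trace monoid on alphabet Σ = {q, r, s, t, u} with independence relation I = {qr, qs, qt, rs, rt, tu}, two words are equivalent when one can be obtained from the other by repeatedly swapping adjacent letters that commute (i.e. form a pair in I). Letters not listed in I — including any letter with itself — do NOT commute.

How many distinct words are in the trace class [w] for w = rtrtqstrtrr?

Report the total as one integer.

0(r) covers ∅
1(t) covers ∅
2(r) covers 0:r
3(t) covers 1:t
4(q) covers ∅
5(s) covers 3:t
6(t) covers 5:s
7(r) covers 2:r
8(t) covers 6:t
9(r) covers 7:r
10(r) covers 9:r
floor of heap: 0:r, 1:t, 4:q
completions by unplaced set U, small U first (add the entries for U minus each lowest piece of U):
  |U|=1: {4}:1  {8}:1  {10}:1
  |U|=2: {4,8}:2  {4,10}:2  {6,8}:1  {8,10}:2  {9,10}:1
  |U|=3: {4,6,8}:3  {4,8,10}:6  {4,9,10}:3  {5,6,8}:1  {6,8,10}:3  {7,9,10}:1  {8,9,10}:3
  |U|=4: {2,7,9,10}:1  {3,5,6,8}:1  {4,5,6,8}:4  {4,6,8,10}:12  {4,7,9,10}:4  {4,8,9,10}:12  {5,6,8,10}:4  {6,8,9,10}:6  {7,8,9,10}:4
  |U|=5: {0,2,7,9,10}:1  {1,3,5,6,8}:1  {2,4,7,9,10}:5  {2,7,8,9,10}:5  {3,4,5,6,8}:5  {3,5,6,8,10}:5  {4,5,6,8,10}:20  {4,6,8,9,10}:30  {4,7,8,9,10}:20  {5,6,8,9,10}:10  {6,7,8,9,10}:10
  |U|=6: {0,2,4,7,9,10}:6  {0,2,7,8,9,10}:6  {1,3,4,5,6,8}:6  {1,3,5,6,8,10}:6  {2,4,7,8,9,10}:30  {2,6,7,8,9,10}:15  {3,4,5,6,8,10}:30  {3,5,6,8,9,10}:15  {4,5,6,8,9,10}:60  {4,6,7,8,9,10}:60  {5,6,7,8,9,10}:20
  |U|=7: {0,2,4,7,8,9,10}:42  {0,2,6,7,8,9,10}:21  {1,3,4,5,6,8,10}:42  {1,3,5,6,8,9,10}:21  {2,4,6,7,8,9,10}:105  {2,5,6,7,8,9,10}:35  {3,4,5,6,8,9,10}:105  {3,5,6,7,8,9,10}:35  {4,5,6,7,8,9,10}:140
  |U|=8: {0,2,4,6,7,8,9,10}:168  {0,2,5,6,7,8,9,10}:56  {1,3,4,5,6,8,9,10}:168  {1,3,5,6,7,8,9,10}:56  {2,3,5,6,7,8,9,10}:70  {2,4,5,6,7,8,9,10}:280  {3,4,5,6,7,8,9,10}:280
  |U|=9: {0,2,3,5,6,7,8,9,10}:126  {0,2,4,5,6,7,8,9,10}:504  {1,2,3,5,6,7,8,9,10}:126  {1,3,4,5,6,7,8,9,10}:504  {2,3,4,5,6,7,8,9,10}:630
  start at 0(r): 1260
  start at 1(t): 1260
  start at 4(q): 252
sum over floor = 2772

2772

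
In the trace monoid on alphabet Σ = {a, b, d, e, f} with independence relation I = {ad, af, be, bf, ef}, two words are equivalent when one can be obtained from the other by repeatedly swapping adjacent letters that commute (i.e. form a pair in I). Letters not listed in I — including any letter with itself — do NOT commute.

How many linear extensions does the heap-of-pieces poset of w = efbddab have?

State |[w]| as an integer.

piece 0:e — minimal
piece 1:f — minimal
piece 2:b — minimal
piece 3:d rests on {0:e, 1:f, 2:b}
piece 4:d rests on {3:d}
piece 5:a rests on {0:e, 2:b}
piece 6:b rests on {4:d, 5:a}
minimal pieces: {0:e, 1:f, 2:b}
ways to finish when only these pieces remain (= sum over removing one remaining piece with nothing left below it):
  1 left: {6}→1
  2 left: {4,6}→1  {5,6}→1
  3 left: {3,4,6}→1  {4,5,6}→2
  4 left: {1,3,4,6}→1  {3,4,5,6}→3
  5 left: {0,3,4,5,6}→3  {1,3,4,5,6}→4  {2,3,4,5,6}→3
  placing 0:e first → 7 extensions
  placing 1:f first → 6 extensions
  placing 2:b first → 7 extensions
total linear extensions = 20

20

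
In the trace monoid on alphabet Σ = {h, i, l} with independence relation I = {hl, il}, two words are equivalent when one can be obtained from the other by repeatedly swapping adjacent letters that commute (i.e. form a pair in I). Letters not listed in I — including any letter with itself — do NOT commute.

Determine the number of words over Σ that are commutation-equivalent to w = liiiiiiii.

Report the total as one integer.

#0=l has no predecessor
#1=i has no predecessor
#2=i depends on [1:i]
#3=i depends on [2:i]
#4=i depends on [3:i]
#5=i depends on [4:i]
#6=i depends on [5:i]
#7=i depends on [6:i]
#8=i depends on [7:i]
sources: [0:l, 1:i]
N(rest) = Σ N(rest − s) over sources s of rest; N(one piece) = 1:
  size 1 → [0]=1  [8]=1
  size 2 → [0,8]=2  [7,8]=1
  size 3 → [0,7,8]=3  [6,7,8]=1
  size 4 → [0,6,7,8]=4  [5,6,7,8]=1
  size 5 → [0,5,6,7,8]=5  [4,5,6,7,8]=1
  size 6 → [0,4,5,6,7,8]=6  [3,4,5,6,7,8]=1
  size 7 → [0,3,4,5,6,7,8]=7  [2,3,4,5,6,7,8]=1
  first=0(l) contributes 1
  first=1(i) contributes 8
|[w]| = 9

9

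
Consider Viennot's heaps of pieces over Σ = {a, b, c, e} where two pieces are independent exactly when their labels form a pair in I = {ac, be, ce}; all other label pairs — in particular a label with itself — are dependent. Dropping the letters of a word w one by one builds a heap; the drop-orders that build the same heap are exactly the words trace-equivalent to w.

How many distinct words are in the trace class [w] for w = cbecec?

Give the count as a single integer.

15

#0=c has no predecessor
#1=b depends on [0:c]
#2=e has no predecessor
#3=c depends on [1:b]
#4=e depends on [2:e]
#5=c depends on [3:c]
sources: [0:c, 2:e]
N(rest) = Σ N(rest − s) over sources s of rest; N(one piece) = 1:
  size 1 → [4]=1  [5]=1
  size 2 → [2,4]=1  [3,5]=1  [4,5]=2
  size 3 → [1,3,5]=1  [2,4,5]=3  [3,4,5]=3
  size 4 → [0,1,3,5]=1  [1,3,4,5]=4  [2,3,4,5]=6
  first=0(c) contributes 10
  first=2(e) contributes 5
|[w]| = 15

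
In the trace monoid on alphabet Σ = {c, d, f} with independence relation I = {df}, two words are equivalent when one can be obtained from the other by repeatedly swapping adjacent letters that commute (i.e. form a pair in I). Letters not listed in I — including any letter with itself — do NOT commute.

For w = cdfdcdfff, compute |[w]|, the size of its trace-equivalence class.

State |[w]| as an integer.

0(c) covers ∅
1(d) covers 0:c
2(f) covers 0:c
3(d) covers 1:d
4(c) covers 2:f, 3:d
5(d) covers 4:c
6(f) covers 4:c
7(f) covers 6:f
8(f) covers 7:f
floor of heap: 0:c
completions by unplaced set U, small U first (add the entries for U minus each lowest piece of U):
  |U|=1: {5}:1  {8}:1
  |U|=2: {5,8}:2  {7,8}:1
  |U|=3: {5,7,8}:3  {6,7,8}:1
  |U|=4: {5,6,7,8}:4
  |U|=5: {4,5,6,7,8}:4
  |U|=6: {2,4,5,6,7,8}:4  {3,4,5,6,7,8}:4
  |U|=7: {1,3,4,5,6,7,8}:4  {2,3,4,5,6,7,8}:8
  start at 0(c): 12

12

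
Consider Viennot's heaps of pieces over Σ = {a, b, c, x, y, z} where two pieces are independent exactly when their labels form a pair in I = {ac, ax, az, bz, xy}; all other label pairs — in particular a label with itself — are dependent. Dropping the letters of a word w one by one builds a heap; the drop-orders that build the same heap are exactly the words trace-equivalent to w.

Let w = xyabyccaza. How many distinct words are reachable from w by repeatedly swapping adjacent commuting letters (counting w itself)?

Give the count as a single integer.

30

piece 0:x — minimal
piece 1:y — minimal
piece 2:a rests on {1:y}
piece 3:b rests on {0:x, 2:a}
piece 4:y rests on {3:b}
piece 5:c rests on {4:y}
piece 6:c rests on {5:c}
piece 7:a rests on {4:y}
piece 8:z rests on {6:c}
piece 9:a rests on {7:a}
minimal pieces: {0:x, 1:y}
ways to finish when only these pieces remain (= sum over removing one remaining piece with nothing left below it):
  1 left: {8}→1  {9}→1
  2 left: {6,8}→1  {7,9}→1  {8,9}→2
  3 left: {5,6,8}→1  {6,8,9}→3  {7,8,9}→3
  4 left: {5,6,8,9}→4  {6,7,8,9}→6
  5 left: {5,6,7,8,9}→10
  6 left: {4,5,6,7,8,9}→10
  7 left: {3,4,5,6,7,8,9}→10
  8 left: {0,3,4,5,6,7,8,9}→10  {2,3,4,5,6,7,8,9}→10
  placing 0:x first → 10 extensions
  placing 1:y first → 20 extensions
total linear extensions = 30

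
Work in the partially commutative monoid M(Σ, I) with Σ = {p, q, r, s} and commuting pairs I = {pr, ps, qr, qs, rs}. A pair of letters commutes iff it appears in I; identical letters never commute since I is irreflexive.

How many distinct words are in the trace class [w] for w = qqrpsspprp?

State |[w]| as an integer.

drop 0:q onto floor
drop 1:q onto {0:q}
drop 2:r onto floor
drop 3:p onto {1:q}
drop 4:s onto floor
drop 5:s onto {4:s}
drop 6:p onto {3:p}
drop 7:p onto {6:p}
drop 8:r onto {2:r}
drop 9:p onto {7:p}
ground layer = {0:q, 2:r, 4:s}
drop-orders for the pieces not yet dropped (sum over which currently-grounded one goes next):
  1 to go: {5} 1  {8} 1  {9} 1
  2 to go: {2,8} 1  {4,5} 1  {5,8} 2  {5,9} 2  {7,9} 1  {8,9} 2
  3 to go: {2,5,8} 3  {2,8,9} 3  {4,5,8} 3  {4,5,9} 3  {5,7,9} 3  {5,8,9} 6  {6,7,9} 1  {7,8,9} 3
  4 to go: {2,4,5,8} 6  {2,5,8,9} 12  {2,7,8,9} 6  {3,6,7,9} 1  {4,5,7,9} 6  {4,5,8,9} 12  {5,6,7,9} 4  {5,7,8,9} 12  {6,7,8,9} 4
  5 to go: {1,3,6,7,9} 1  {2,4,5,8,9} 30  {2,5,7,8,9} 30  {2,6,7,8,9} 10  {3,5,6,7,9} 5  {3,6,7,8,9} 5  {4,5,6,7,9} 10  {4,5,7,8,9} 30  {5,6,7,8,9} 20
  6 to go: {0,1,3,6,7,9} 1  {1,3,5,6,7,9} 6  {1,3,6,7,8,9} 6  {2,3,6,7,8,9} 15  {2,4,5,7,8,9} 90  {2,5,6,7,8,9} 60  {3,4,5,6,7,9} 15  {3,5,6,7,8,9} 30  {4,5,6,7,8,9} 60
  7 to go: {0,1,3,5,6,7,9} 7  {0,1,3,6,7,8,9} 7  {1,2,3,6,7,8,9} 21  {1,3,4,5,6,7,9} 21  {1,3,5,6,7,8,9} 42  {2,3,5,6,7,8,9} 105  {2,4,5,6,7,8,9} 210  {3,4,5,6,7,8,9} 105
  8 to go: {0,1,2,3,6,7,8,9} 28  {0,1,3,4,5,6,7,9} 28  {0,1,3,5,6,7,8,9} 56  {1,2,3,5,6,7,8,9} 168  {1,3,4,5,6,7,8,9} 168  {2,3,4,5,6,7,8,9} 420
  if 0:q drops first: 756 orders
  if 2:r drops first: 252 orders
  if 4:s drops first: 252 orders
heap linearizations: 1260

1260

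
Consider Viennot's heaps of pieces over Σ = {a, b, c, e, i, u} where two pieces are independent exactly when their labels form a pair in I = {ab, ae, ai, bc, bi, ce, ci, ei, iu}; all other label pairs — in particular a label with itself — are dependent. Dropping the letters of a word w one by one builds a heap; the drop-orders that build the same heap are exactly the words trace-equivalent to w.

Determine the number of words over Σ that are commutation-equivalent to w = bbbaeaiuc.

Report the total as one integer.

135

piece 0:b — minimal
piece 1:b rests on {0:b}
piece 2:b rests on {1:b}
piece 3:a — minimal
piece 4:e rests on {2:b}
piece 5:a rests on {3:a}
piece 6:i — minimal
piece 7:u rests on {4:e, 5:a}
piece 8:c rests on {7:u}
minimal pieces: {0:b, 3:a, 6:i}
ways to finish when only these pieces remain (= sum over removing one remaining piece with nothing left below it):
  1 left: {6}→1  {8}→1
  2 left: {6,8}→2  {7,8}→1
  3 left: {4,7,8}→1  {5,7,8}→1  {6,7,8}→3
  4 left: {2,4,7,8}→1  {3,5,7,8}→1  {4,5,7,8}→2  {4,6,7,8}→4  {5,6,7,8}→4
  5 left: {1,2,4,7,8}→1  {2,4,5,7,8}→3  {2,4,6,7,8}→5  {3,4,5,7,8}→3  {3,5,6,7,8}→5  {4,5,6,7,8}→10
  6 left: {0,1,2,4,7,8}→1  {1,2,4,5,7,8}→4  {1,2,4,6,7,8}→6  {2,3,4,5,7,8}→6  {2,4,5,6,7,8}→18  {3,4,5,6,7,8}→18
  7 left: {0,1,2,4,5,7,8}→5  {0,1,2,4,6,7,8}→7  {1,2,3,4,5,7,8}→10  {1,2,4,5,6,7,8}→28  {2,3,4,5,6,7,8}→42
  placing 0:b first → 80 extensions
  placing 3:a first → 40 extensions
  placing 6:i first → 15 extensions
total linear extensions = 135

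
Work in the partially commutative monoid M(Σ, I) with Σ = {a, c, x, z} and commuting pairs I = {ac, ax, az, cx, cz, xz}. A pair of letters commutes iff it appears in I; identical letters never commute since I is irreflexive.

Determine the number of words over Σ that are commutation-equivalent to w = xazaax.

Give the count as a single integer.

#0=x has no predecessor
#1=a has no predecessor
#2=z has no predecessor
#3=a depends on [1:a]
#4=a depends on [3:a]
#5=x depends on [0:x]
sources: [0:x, 1:a, 2:z]
N(rest) = Σ N(rest − s) over sources s of rest; N(one piece) = 1:
  size 1 → [2]=1  [4]=1  [5]=1
  size 2 → [0,5]=1  [2,4]=2  [2,5]=2  [3,4]=1  [4,5]=2
  size 3 → [0,2,5]=3  [0,4,5]=3  [1,3,4]=1  [2,3,4]=3  [2,4,5]=6  [3,4,5]=3
  size 4 → [0,2,4,5]=12  [0,3,4,5]=6  [1,2,3,4]=4  [1,3,4,5]=4  [2,3,4,5]=12
  first=0(x) contributes 20
  first=1(a) contributes 30
  first=2(z) contributes 10
|[w]| = 60

60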